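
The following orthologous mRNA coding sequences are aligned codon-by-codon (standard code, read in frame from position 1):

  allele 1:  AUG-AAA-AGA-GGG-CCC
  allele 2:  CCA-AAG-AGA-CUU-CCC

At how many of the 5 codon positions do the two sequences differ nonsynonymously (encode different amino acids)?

2

Codon 1: AUG Met / CCA Pro — nonsynonymous.
Codon 2: AAA Lys / AAG Lys — synonymous.
Codon 3: AGA Arg / AGA Arg — identical.
Codon 4: GGG Gly / CUU Leu — nonsynonymous.
Codon 5: CCC Pro / CCC Pro — identical.
Nonsynonymous differences: 2.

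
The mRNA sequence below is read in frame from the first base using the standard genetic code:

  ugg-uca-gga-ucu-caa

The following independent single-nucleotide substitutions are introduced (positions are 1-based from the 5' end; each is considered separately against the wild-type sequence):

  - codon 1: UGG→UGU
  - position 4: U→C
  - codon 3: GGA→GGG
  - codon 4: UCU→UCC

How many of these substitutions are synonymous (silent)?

2

Codon 1: UGG (Trp) → UGU (Cys) — missense.
Codon 2: UCA (Ser) → CCA (Pro) — missense.
Codon 3: GGA (Gly) → GGG (Gly) — synonymous.
Codon 4: UCU (Ser) → UCC (Ser) — synonymous.
Synonymous: 2 of 4.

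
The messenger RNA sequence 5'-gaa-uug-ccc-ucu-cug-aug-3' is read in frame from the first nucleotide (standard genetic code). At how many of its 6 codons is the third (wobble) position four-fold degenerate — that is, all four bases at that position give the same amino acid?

Codon 1 GAA (Glu): third position 2-fold.
Codon 2 UUG (Leu): third position 2-fold.
Codon 3 CCC (Pro): third position 4-fold.
Codon 4 UCU (Ser): third position 4-fold.
Codon 5 CUG (Leu): third position 4-fold.
Codon 6 AUG (Met): third position 1-fold.
Four-fold degenerate third positions: 3.

3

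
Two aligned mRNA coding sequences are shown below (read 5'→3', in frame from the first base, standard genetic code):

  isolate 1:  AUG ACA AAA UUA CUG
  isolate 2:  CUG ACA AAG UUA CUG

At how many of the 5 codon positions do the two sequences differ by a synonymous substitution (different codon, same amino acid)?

Codon 1: AUG Met / CUG Leu — nonsynonymous.
Codon 2: ACA Thr / ACA Thr — identical.
Codon 3: AAA Lys / AAG Lys — synonymous.
Codon 4: UUA Leu / UUA Leu — identical.
Codon 5: CUG Leu / CUG Leu — identical.
Synonymous differences: 1.

1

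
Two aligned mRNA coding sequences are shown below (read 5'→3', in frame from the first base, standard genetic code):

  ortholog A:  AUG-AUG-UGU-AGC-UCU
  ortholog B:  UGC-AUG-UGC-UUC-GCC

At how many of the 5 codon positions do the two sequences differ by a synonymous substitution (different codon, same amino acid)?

Codon 1: AUG Met / UGC Cys — nonsynonymous.
Codon 2: AUG Met / AUG Met — identical.
Codon 3: UGU Cys / UGC Cys — synonymous.
Codon 4: AGC Ser / UUC Phe — nonsynonymous.
Codon 5: UCU Ser / GCC Ala — nonsynonymous.
Synonymous differences: 1.

1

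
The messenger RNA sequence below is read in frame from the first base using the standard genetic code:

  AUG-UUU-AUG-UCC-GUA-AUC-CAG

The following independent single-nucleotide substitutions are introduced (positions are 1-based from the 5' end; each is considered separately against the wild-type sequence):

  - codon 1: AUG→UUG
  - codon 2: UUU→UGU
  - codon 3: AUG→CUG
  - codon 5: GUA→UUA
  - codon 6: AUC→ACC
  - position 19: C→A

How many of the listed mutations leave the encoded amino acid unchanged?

Codon 1: AUG (Met) → UUG (Leu) — missense.
Codon 2: UUU (Phe) → UGU (Cys) — missense.
Codon 3: AUG (Met) → CUG (Leu) — missense.
Codon 5: GUA (Val) → UUA (Leu) — missense.
Codon 6: AUC (Ile) → ACC (Thr) — missense.
Codon 7: CAG (Gln) → AAG (Lys) — missense.
Synonymous: 0 of 6.

0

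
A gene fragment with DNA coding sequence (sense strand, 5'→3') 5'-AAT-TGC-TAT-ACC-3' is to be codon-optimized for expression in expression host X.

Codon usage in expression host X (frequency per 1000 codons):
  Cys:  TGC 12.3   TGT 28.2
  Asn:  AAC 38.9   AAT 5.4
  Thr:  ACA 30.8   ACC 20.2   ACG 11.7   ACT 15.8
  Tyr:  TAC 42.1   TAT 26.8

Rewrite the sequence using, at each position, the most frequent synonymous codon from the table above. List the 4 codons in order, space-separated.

Codon 1 (Asn): best is AAC at 38.9.
Codon 2 (Cys): best is TGT at 28.2.
Codon 3 (Tyr): best is TAC at 42.1.
Codon 4 (Thr): best is ACA at 30.8.

AAC TGT TAC ACA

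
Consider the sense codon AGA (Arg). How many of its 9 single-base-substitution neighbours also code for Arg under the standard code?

Position 1: CGA → 1 synonymous.
Position 2: none → 0 synonymous.
Position 3: AGG → 1 synonymous.
Total: 1 + 0 + 1 = 2.

2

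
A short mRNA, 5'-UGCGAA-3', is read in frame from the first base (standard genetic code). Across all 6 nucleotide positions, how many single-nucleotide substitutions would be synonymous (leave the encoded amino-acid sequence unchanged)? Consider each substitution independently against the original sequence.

Codon 1 (UGC, Cys): 1 synonymous substitution.
Codon 2 (GAA, Glu): 1 synonymous substitution.
Total: 1 + 1 = 2.

2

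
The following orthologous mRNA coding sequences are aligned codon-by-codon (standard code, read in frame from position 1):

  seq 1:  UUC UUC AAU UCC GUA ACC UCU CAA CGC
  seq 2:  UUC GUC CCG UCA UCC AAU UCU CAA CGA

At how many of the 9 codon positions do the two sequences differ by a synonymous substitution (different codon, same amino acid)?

2

Codon 1: UUC Phe / UUC Phe — identical.
Codon 2: UUC Phe / GUC Val — nonsynonymous.
Codon 3: AAU Asn / CCG Pro — nonsynonymous.
Codon 4: UCC Ser / UCA Ser — synonymous.
Codon 5: GUA Val / UCC Ser — nonsynonymous.
Codon 6: ACC Thr / AAU Asn — nonsynonymous.
Codon 7: UCU Ser / UCU Ser — identical.
Codon 8: CAA Gln / CAA Gln — identical.
Codon 9: CGC Arg / CGA Arg — synonymous.
Synonymous differences: 2.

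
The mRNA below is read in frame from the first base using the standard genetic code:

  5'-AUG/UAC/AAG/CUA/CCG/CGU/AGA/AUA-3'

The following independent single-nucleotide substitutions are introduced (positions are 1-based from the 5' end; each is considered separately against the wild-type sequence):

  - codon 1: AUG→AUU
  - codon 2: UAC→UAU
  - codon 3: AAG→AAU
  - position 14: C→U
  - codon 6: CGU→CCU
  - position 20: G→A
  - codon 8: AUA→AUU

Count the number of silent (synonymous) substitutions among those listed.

2

Codon 1: AUG (Met) → AUU (Ile) — missense.
Codon 2: UAC (Tyr) → UAU (Tyr) — synonymous.
Codon 3: AAG (Lys) → AAU (Asn) — missense.
Codon 5: CCG (Pro) → CUG (Leu) — missense.
Codon 6: CGU (Arg) → CCU (Pro) — missense.
Codon 7: AGA (Arg) → AAA (Lys) — missense.
Codon 8: AUA (Ile) → AUU (Ile) — synonymous.
Synonymous: 2 of 7.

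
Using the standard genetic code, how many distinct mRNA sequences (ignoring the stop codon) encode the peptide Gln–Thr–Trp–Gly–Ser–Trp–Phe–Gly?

Gln: 2 codons.
Thr: 4 codons.
Trp: 1 codon.
Gly: 4 codons.
Ser: 6 codons.
Trp: 1 codon.
Phe: 2 codons.
Gly: 4 codons.
2 × 4 × 1 × 4 × 6 × 1 × 2 × 4 = 1536.

1536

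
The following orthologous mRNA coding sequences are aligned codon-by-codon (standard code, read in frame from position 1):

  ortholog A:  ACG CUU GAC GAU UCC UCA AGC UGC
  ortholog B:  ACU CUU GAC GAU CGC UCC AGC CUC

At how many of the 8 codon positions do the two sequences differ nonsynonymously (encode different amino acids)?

2

Codon 1: ACG Thr / ACU Thr — synonymous.
Codon 2: CUU Leu / CUU Leu — identical.
Codon 3: GAC Asp / GAC Asp — identical.
Codon 4: GAU Asp / GAU Asp — identical.
Codon 5: UCC Ser / CGC Arg — nonsynonymous.
Codon 6: UCA Ser / UCC Ser — synonymous.
Codon 7: AGC Ser / AGC Ser — identical.
Codon 8: UGC Cys / CUC Leu — nonsynonymous.
Nonsynonymous differences: 2.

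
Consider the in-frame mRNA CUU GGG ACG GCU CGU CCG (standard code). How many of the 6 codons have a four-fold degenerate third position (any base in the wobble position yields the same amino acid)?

6

Codon 1 CUU (Leu): third position 4-fold.
Codon 2 GGG (Gly): third position 4-fold.
Codon 3 ACG (Thr): third position 4-fold.
Codon 4 GCU (Ala): third position 4-fold.
Codon 5 CGU (Arg): third position 4-fold.
Codon 6 CCG (Pro): third position 4-fold.
Four-fold degenerate third positions: 6.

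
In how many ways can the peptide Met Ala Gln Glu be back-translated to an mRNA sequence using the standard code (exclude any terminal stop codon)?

Met: 1 codon.
Ala: 4 codons.
Gln: 2 codons.
Glu: 2 codons.
1 × 4 × 2 × 2 = 16.

16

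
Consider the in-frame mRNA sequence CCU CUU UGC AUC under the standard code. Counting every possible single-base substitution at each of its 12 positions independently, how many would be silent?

9

Codon 1 (CCU, Pro): 3 synonymous substitutions.
Codon 2 (CUU, Leu): 3 synonymous substitutions.
Codon 3 (UGC, Cys): 1 synonymous substitution.
Codon 4 (AUC, Ile): 2 synonymous substitutions.
Total: 3 + 3 + 1 + 2 = 9.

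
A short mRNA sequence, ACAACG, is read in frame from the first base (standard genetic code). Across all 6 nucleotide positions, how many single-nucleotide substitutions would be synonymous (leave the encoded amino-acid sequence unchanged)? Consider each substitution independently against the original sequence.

6

Codon 1 (ACA, Thr): 3 synonymous substitutions.
Codon 2 (ACG, Thr): 3 synonymous substitutions.
Total: 3 + 3 = 6.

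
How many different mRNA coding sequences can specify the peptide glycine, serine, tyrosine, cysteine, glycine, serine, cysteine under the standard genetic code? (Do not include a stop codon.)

Gly: 4 codons.
Ser: 6 codons.
Tyr: 2 codons.
Cys: 2 codons.
Gly: 4 codons.
Ser: 6 codons.
Cys: 2 codons.
4 × 6 × 2 × 2 × 4 × 6 × 2 = 4608.

4608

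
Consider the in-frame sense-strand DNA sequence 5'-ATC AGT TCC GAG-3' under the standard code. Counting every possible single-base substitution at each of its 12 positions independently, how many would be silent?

Codon 1 (ATC, Ile): 2 synonymous substitutions.
Codon 2 (AGT, Ser): 1 synonymous substitution.
Codon 3 (TCC, Ser): 3 synonymous substitutions.
Codon 4 (GAG, Glu): 1 synonymous substitution.
Total: 2 + 1 + 3 + 1 = 7.

7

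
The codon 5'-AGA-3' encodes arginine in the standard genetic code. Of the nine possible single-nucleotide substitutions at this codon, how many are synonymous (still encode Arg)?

Position 1: CGA → 1 synonymous.
Position 2: none → 0 synonymous.
Position 3: AGG → 1 synonymous.
Total: 1 + 0 + 1 = 2.

2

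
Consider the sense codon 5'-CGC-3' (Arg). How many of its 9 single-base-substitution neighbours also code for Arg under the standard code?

3

Position 1: none → 0 synonymous.
Position 2: none → 0 synonymous.
Position 3: CGU, CGA, CGG → 3 synonymous.
Total: 0 + 0 + 3 = 3.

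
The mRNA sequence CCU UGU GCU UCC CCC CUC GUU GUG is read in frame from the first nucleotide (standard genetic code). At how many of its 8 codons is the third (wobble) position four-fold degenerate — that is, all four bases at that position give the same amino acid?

7

Codon 1 CCU (Pro): third position 4-fold.
Codon 2 UGU (Cys): third position 2-fold.
Codon 3 GCU (Ala): third position 4-fold.
Codon 4 UCC (Ser): third position 4-fold.
Codon 5 CCC (Pro): third position 4-fold.
Codon 6 CUC (Leu): third position 4-fold.
Codon 7 GUU (Val): third position 4-fold.
Codon 8 GUG (Val): third position 4-fold.
Four-fold degenerate third positions: 7.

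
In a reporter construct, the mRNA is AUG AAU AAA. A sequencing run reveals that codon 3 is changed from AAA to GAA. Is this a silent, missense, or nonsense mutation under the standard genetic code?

missense

Position 7 falls in codon 3: AAA → Lys.
After the substitution the codon is GAA → Glu.
Lys ≠ Glu, so this is a missense mutation.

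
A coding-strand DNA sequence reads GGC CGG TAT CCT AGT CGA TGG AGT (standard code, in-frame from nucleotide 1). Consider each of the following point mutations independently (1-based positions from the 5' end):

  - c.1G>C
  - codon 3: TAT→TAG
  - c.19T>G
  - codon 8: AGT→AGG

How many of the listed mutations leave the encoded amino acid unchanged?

0

Codon 1: GGC (Gly) → CGC (Arg) — missense.
Codon 3: TAT (Tyr) → TAG (Stop) — nonsense.
Codon 7: TGG (Trp) → GGG (Gly) — missense.
Codon 8: AGT (Ser) → AGG (Arg) — missense.
Synonymous: 0 of 4.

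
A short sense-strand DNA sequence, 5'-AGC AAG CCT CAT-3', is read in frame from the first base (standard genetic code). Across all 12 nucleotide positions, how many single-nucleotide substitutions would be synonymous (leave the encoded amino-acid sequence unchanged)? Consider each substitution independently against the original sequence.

Codon 1 (AGC, Ser): 1 synonymous substitution.
Codon 2 (AAG, Lys): 1 synonymous substitution.
Codon 3 (CCT, Pro): 3 synonymous substitutions.
Codon 4 (CAT, His): 1 synonymous substitution.
Total: 1 + 1 + 3 + 1 = 6.

6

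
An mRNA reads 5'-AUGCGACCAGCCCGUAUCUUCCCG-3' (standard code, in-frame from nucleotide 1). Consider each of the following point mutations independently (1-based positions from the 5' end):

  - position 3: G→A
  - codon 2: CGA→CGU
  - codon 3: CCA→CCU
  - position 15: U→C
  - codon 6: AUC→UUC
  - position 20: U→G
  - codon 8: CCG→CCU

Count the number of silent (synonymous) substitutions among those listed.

4

Codon 1: AUG (Met) → AUA (Ile) — missense.
Codon 2: CGA (Arg) → CGU (Arg) — synonymous.
Codon 3: CCA (Pro) → CCU (Pro) — synonymous.
Codon 5: CGU (Arg) → CGC (Arg) — synonymous.
Codon 6: AUC (Ile) → UUC (Phe) — missense.
Codon 7: UUC (Phe) → UGC (Cys) — missense.
Codon 8: CCG (Pro) → CCU (Pro) — synonymous.
Synonymous: 4 of 7.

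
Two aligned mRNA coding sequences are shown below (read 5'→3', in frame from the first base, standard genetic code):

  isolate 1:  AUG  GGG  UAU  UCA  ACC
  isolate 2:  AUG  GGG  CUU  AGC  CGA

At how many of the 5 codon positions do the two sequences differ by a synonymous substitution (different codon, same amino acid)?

1

Codon 1: AUG Met / AUG Met — identical.
Codon 2: GGG Gly / GGG Gly — identical.
Codon 3: UAU Tyr / CUU Leu — nonsynonymous.
Codon 4: UCA Ser / AGC Ser — synonymous.
Codon 5: ACC Thr / CGA Arg — nonsynonymous.
Synonymous differences: 1.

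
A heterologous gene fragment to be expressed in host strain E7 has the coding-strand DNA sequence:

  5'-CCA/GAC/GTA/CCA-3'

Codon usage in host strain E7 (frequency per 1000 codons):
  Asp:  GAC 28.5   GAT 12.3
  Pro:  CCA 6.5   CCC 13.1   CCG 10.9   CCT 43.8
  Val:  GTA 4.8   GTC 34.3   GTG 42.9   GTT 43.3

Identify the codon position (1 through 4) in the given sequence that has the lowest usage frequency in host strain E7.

3

Codon 1 CCA (Pro): 6.5 per 1000.
Codon 2 GAC (Asp): 28.5 per 1000.
Codon 3 GTA (Val): 4.8 per 1000.
Codon 4 CCA (Pro): 6.5 per 1000.
Lowest frequency is 4.8 at codon 3.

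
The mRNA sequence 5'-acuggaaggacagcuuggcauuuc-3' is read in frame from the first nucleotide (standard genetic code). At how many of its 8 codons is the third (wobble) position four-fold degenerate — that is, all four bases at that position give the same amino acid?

4

Codon 1 ACU (Thr): third position 4-fold.
Codon 2 GGA (Gly): third position 4-fold.
Codon 3 AGG (Arg): third position 2-fold.
Codon 4 ACA (Thr): third position 4-fold.
Codon 5 GCU (Ala): third position 4-fold.
Codon 6 UGG (Trp): third position 1-fold.
Codon 7 CAU (His): third position 2-fold.
Codon 8 UUC (Phe): third position 2-fold.
Four-fold degenerate third positions: 4.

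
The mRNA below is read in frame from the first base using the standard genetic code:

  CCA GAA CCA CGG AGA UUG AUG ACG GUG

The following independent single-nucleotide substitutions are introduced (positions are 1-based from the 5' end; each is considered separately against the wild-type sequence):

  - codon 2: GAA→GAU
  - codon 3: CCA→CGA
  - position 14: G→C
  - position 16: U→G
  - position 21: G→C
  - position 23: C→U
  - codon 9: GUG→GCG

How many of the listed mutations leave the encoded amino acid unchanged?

Codon 2: GAA (Glu) → GAU (Asp) — missense.
Codon 3: CCA (Pro) → CGA (Arg) — missense.
Codon 5: AGA (Arg) → ACA (Thr) — missense.
Codon 6: UUG (Leu) → GUG (Val) — missense.
Codon 7: AUG (Met) → AUC (Ile) — missense.
Codon 8: ACG (Thr) → AUG (Met) — missense.
Codon 9: GUG (Val) → GCG (Ala) — missense.
Synonymous: 0 of 7.

0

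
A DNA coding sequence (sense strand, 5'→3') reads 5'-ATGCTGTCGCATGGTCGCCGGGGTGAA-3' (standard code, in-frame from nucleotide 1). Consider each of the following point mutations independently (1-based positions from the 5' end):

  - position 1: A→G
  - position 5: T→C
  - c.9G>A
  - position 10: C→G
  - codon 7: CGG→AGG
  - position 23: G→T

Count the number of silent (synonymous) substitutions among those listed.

Codon 1: ATG (Met) → GTG (Val) — missense.
Codon 2: CTG (Leu) → CCG (Pro) — missense.
Codon 3: TCG (Ser) → TCA (Ser) — synonymous.
Codon 4: CAT (His) → GAT (Asp) — missense.
Codon 7: CGG (Arg) → AGG (Arg) — synonymous.
Codon 8: GGT (Gly) → GTT (Val) — missense.
Synonymous: 2 of 6.

2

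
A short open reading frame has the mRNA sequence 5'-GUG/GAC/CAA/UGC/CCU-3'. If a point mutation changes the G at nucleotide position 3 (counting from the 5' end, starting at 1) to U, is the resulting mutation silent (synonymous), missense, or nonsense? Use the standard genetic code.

Position 3 falls in codon 1: GUG → Val.
After the substitution the codon is GUU → Val.
Both encode Val, so the change is synonymous.

silent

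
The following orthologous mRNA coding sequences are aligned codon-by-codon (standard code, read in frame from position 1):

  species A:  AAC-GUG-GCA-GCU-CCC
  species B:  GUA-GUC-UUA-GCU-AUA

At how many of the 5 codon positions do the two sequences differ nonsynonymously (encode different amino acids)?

3

Codon 1: AAC Asn / GUA Val — nonsynonymous.
Codon 2: GUG Val / GUC Val — synonymous.
Codon 3: GCA Ala / UUA Leu — nonsynonymous.
Codon 4: GCU Ala / GCU Ala — identical.
Codon 5: CCC Pro / AUA Ile — nonsynonymous.
Nonsynonymous differences: 3.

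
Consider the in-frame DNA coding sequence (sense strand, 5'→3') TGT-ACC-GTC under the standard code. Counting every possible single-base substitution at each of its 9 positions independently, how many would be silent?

Codon 1 (TGT, Cys): 1 synonymous substitution.
Codon 2 (ACC, Thr): 3 synonymous substitutions.
Codon 3 (GTC, Val): 3 synonymous substitutions.
Total: 1 + 3 + 3 = 7.

7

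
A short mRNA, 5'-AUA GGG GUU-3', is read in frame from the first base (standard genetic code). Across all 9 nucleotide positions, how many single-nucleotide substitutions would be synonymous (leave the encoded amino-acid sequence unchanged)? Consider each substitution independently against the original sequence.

8

Codon 1 (AUA, Ile): 2 synonymous substitutions.
Codon 2 (GGG, Gly): 3 synonymous substitutions.
Codon 3 (GUU, Val): 3 synonymous substitutions.
Total: 2 + 3 + 3 = 8.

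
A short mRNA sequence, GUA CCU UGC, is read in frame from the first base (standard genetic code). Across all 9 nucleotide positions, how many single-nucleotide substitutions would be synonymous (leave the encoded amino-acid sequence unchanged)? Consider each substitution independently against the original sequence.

Codon 1 (GUA, Val): 3 synonymous substitutions.
Codon 2 (CCU, Pro): 3 synonymous substitutions.
Codon 3 (UGC, Cys): 1 synonymous substitution.
Total: 3 + 3 + 1 = 7.

7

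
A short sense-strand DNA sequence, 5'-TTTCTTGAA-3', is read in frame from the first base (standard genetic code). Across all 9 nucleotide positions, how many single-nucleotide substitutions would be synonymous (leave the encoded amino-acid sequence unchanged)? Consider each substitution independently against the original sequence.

5

Codon 1 (TTT, Phe): 1 synonymous substitution.
Codon 2 (CTT, Leu): 3 synonymous substitutions.
Codon 3 (GAA, Glu): 1 synonymous substitution.
Total: 1 + 3 + 1 = 5.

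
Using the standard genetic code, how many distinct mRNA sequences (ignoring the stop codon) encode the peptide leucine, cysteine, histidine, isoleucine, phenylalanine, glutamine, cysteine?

576

Leu: 6 codons.
Cys: 2 codons.
His: 2 codons.
Ile: 3 codons.
Phe: 2 codons.
Gln: 2 codons.
Cys: 2 codons.
6 × 2 × 2 × 3 × 2 × 2 × 2 = 576.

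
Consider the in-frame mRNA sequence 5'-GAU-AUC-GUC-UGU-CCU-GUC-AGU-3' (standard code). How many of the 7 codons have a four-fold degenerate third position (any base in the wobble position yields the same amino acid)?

Codon 1 GAU (Asp): third position 2-fold.
Codon 2 AUC (Ile): third position 3-fold.
Codon 3 GUC (Val): third position 4-fold.
Codon 4 UGU (Cys): third position 2-fold.
Codon 5 CCU (Pro): third position 4-fold.
Codon 6 GUC (Val): third position 4-fold.
Codon 7 AGU (Ser): third position 2-fold.
Four-fold degenerate third positions: 3.

3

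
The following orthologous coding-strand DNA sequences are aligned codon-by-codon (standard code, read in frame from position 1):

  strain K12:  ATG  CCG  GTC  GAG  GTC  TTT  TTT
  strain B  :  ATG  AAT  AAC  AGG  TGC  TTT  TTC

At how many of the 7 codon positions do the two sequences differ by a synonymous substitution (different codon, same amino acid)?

1

Codon 1: ATG Met / ATG Met — identical.
Codon 2: CCG Pro / AAT Asn — nonsynonymous.
Codon 3: GTC Val / AAC Asn — nonsynonymous.
Codon 4: GAG Glu / AGG Arg — nonsynonymous.
Codon 5: GTC Val / TGC Cys — nonsynonymous.
Codon 6: TTT Phe / TTT Phe — identical.
Codon 7: TTT Phe / TTC Phe — synonymous.
Synonymous differences: 1.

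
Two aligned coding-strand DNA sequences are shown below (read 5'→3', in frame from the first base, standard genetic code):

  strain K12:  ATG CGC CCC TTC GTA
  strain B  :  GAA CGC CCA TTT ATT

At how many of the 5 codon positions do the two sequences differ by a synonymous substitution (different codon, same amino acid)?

2

Codon 1: ATG Met / GAA Glu — nonsynonymous.
Codon 2: CGC Arg / CGC Arg — identical.
Codon 3: CCC Pro / CCA Pro — synonymous.
Codon 4: TTC Phe / TTT Phe — synonymous.
Codon 5: GTA Val / ATT Ile — nonsynonymous.
Synonymous differences: 2.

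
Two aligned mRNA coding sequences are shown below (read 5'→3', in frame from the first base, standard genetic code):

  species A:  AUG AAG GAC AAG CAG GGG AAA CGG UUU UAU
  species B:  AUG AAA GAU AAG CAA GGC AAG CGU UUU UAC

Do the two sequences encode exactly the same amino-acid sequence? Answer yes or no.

Codon 1: AUG Met / AUG Met — identical.
Codon 2: AAG Lys / AAA Lys — synonymous.
Codon 3: GAC Asp / GAU Asp — synonymous.
Codon 4: AAG Lys / AAG Lys — identical.
Codon 5: CAG Gln / CAA Gln — synonymous.
Codon 6: GGG Gly / GGC Gly — synonymous.
Codon 7: AAA Lys / AAG Lys — synonymous.
Codon 8: CGG Arg / CGU Arg — synonymous.
Codon 9: UUU Phe / UUU Phe — identical.
Codon 10: UAU Tyr / UAC Tyr — synonymous.
Nonsynonymous differences: 0 → same protein.

yes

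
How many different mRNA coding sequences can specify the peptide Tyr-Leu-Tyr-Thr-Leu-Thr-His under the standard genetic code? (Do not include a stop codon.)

Tyr: 2 codons.
Leu: 6 codons.
Tyr: 2 codons.
Thr: 4 codons.
Leu: 6 codons.
Thr: 4 codons.
His: 2 codons.
2 × 6 × 2 × 4 × 6 × 4 × 2 = 4608.

4608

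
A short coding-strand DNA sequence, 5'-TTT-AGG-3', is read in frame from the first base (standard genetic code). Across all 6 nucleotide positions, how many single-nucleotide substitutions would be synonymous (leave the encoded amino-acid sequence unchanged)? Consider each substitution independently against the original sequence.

Codon 1 (TTT, Phe): 1 synonymous substitution.
Codon 2 (AGG, Arg): 2 synonymous substitutions.
Total: 1 + 2 = 3.

3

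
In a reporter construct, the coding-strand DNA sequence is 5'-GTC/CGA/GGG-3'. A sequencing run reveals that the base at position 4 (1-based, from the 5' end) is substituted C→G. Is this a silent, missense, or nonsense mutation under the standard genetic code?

missense

Position 4 falls in codon 2: CGA → Arg.
After the substitution the codon is GGA → Gly.
Arg ≠ Gly, so this is a missense mutation.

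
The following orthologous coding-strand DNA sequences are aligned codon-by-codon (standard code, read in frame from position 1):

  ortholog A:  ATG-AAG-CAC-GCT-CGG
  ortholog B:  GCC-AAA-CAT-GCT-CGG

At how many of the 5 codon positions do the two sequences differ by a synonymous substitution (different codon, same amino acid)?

Codon 1: ATG Met / GCC Ala — nonsynonymous.
Codon 2: AAG Lys / AAA Lys — synonymous.
Codon 3: CAC His / CAT His — synonymous.
Codon 4: GCT Ala / GCT Ala — identical.
Codon 5: CGG Arg / CGG Arg — identical.
Synonymous differences: 2.

2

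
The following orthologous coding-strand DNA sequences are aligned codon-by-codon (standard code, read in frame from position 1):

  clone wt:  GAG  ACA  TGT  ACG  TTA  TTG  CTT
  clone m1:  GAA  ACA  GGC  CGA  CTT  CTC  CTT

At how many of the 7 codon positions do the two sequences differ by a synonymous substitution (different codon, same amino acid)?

3

Codon 1: GAG Glu / GAA Glu — synonymous.
Codon 2: ACA Thr / ACA Thr — identical.
Codon 3: TGT Cys / GGC Gly — nonsynonymous.
Codon 4: ACG Thr / CGA Arg — nonsynonymous.
Codon 5: TTA Leu / CTT Leu — synonymous.
Codon 6: TTG Leu / CTC Leu — synonymous.
Codon 7: CTT Leu / CTT Leu — identical.
Synonymous differences: 3.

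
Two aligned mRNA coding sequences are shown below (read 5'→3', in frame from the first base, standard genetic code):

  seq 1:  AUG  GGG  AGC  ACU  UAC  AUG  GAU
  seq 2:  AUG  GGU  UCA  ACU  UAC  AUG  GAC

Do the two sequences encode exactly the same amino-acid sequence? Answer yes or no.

Codon 1: AUG Met / AUG Met — identical.
Codon 2: GGG Gly / GGU Gly — synonymous.
Codon 3: AGC Ser / UCA Ser — synonymous.
Codon 4: ACU Thr / ACU Thr — identical.
Codon 5: UAC Tyr / UAC Tyr — identical.
Codon 6: AUG Met / AUG Met — identical.
Codon 7: GAU Asp / GAC Asp — synonymous.
Nonsynonymous differences: 0 → same protein.

yes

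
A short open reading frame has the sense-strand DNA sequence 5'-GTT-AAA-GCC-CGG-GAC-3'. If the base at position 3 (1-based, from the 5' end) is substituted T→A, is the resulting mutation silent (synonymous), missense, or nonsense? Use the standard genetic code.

Position 3 falls in codon 1: GTT → Val.
After the substitution the codon is GTA → Val.
Both encode Val, so the change is synonymous.

silent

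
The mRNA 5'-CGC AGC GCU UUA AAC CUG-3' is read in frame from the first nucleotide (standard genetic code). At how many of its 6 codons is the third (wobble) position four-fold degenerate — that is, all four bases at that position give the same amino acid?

Codon 1 CGC (Arg): third position 4-fold.
Codon 2 AGC (Ser): third position 2-fold.
Codon 3 GCU (Ala): third position 4-fold.
Codon 4 UUA (Leu): third position 2-fold.
Codon 5 AAC (Asn): third position 2-fold.
Codon 6 CUG (Leu): third position 4-fold.
Four-fold degenerate third positions: 3.

3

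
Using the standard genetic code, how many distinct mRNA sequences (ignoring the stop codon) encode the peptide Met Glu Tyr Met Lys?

8

Met: 1 codon.
Glu: 2 codons.
Tyr: 2 codons.
Met: 1 codon.
Lys: 2 codons.
1 × 2 × 2 × 1 × 2 = 8.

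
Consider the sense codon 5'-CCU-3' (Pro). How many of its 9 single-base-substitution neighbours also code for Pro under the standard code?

3

Position 1: none → 0 synonymous.
Position 2: none → 0 synonymous.
Position 3: CCC, CCA, CCG → 3 synonymous.
Total: 0 + 0 + 3 = 3.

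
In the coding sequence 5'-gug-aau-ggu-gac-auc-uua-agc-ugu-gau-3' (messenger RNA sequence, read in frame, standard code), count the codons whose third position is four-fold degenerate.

2

Codon 1 GUG (Val): third position 4-fold.
Codon 2 AAU (Asn): third position 2-fold.
Codon 3 GGU (Gly): third position 4-fold.
Codon 4 GAC (Asp): third position 2-fold.
Codon 5 AUC (Ile): third position 3-fold.
Codon 6 UUA (Leu): third position 2-fold.
Codon 7 AGC (Ser): third position 2-fold.
Codon 8 UGU (Cys): third position 2-fold.
Codon 9 GAU (Asp): third position 2-fold.
Four-fold degenerate third positions: 2.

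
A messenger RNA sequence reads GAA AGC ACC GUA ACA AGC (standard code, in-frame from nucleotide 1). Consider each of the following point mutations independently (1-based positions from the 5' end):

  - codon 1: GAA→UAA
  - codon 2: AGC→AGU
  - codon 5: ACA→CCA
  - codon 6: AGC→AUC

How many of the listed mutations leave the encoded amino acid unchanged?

Codon 1: GAA (Glu) → UAA (Stop) — nonsense.
Codon 2: AGC (Ser) → AGU (Ser) — synonymous.
Codon 5: ACA (Thr) → CCA (Pro) — missense.
Codon 6: AGC (Ser) → AUC (Ile) — missense.
Synonymous: 1 of 4.

1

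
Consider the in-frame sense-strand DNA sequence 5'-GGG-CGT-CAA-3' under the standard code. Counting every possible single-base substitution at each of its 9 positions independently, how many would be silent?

Codon 1 (GGG, Gly): 3 synonymous substitutions.
Codon 2 (CGT, Arg): 3 synonymous substitutions.
Codon 3 (CAA, Gln): 1 synonymous substitution.
Total: 3 + 3 + 1 = 7.

7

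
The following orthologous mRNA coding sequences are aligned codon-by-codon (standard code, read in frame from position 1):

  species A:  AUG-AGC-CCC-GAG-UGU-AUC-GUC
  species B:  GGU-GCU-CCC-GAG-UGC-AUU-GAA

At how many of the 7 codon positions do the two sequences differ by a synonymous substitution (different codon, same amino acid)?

Codon 1: AUG Met / GGU Gly — nonsynonymous.
Codon 2: AGC Ser / GCU Ala — nonsynonymous.
Codon 3: CCC Pro / CCC Pro — identical.
Codon 4: GAG Glu / GAG Glu — identical.
Codon 5: UGU Cys / UGC Cys — synonymous.
Codon 6: AUC Ile / AUU Ile — synonymous.
Codon 7: GUC Val / GAA Glu — nonsynonymous.
Synonymous differences: 2.

2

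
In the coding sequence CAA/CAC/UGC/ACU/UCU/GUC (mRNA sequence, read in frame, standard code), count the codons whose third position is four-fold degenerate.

Codon 1 CAA (Gln): third position 2-fold.
Codon 2 CAC (His): third position 2-fold.
Codon 3 UGC (Cys): third position 2-fold.
Codon 4 ACU (Thr): third position 4-fold.
Codon 5 UCU (Ser): third position 4-fold.
Codon 6 GUC (Val): third position 4-fold.
Four-fold degenerate third positions: 3.

3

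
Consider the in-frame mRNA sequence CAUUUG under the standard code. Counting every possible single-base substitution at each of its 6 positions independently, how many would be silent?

Codon 1 (CAU, His): 1 synonymous substitution.
Codon 2 (UUG, Leu): 2 synonymous substitutions.
Total: 1 + 2 = 3.

3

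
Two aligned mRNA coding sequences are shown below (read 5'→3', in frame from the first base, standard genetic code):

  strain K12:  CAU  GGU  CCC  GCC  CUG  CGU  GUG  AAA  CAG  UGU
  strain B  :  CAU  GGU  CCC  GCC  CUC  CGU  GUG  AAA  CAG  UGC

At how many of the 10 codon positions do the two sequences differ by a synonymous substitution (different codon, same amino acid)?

Codon 1: CAU His / CAU His — identical.
Codon 2: GGU Gly / GGU Gly — identical.
Codon 3: CCC Pro / CCC Pro — identical.
Codon 4: GCC Ala / GCC Ala — identical.
Codon 5: CUG Leu / CUC Leu — synonymous.
Codon 6: CGU Arg / CGU Arg — identical.
Codon 7: GUG Val / GUG Val — identical.
Codon 8: AAA Lys / AAA Lys — identical.
Codon 9: CAG Gln / CAG Gln — identical.
Codon 10: UGU Cys / UGC Cys — synonymous.
Synonymous differences: 2.

2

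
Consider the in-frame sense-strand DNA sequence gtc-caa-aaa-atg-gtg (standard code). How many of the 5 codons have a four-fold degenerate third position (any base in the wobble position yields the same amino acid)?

Codon 1 GTC (Val): third position 4-fold.
Codon 2 CAA (Gln): third position 2-fold.
Codon 3 AAA (Lys): third position 2-fold.
Codon 4 ATG (Met): third position 1-fold.
Codon 5 GTG (Val): third position 4-fold.
Four-fold degenerate third positions: 2.

2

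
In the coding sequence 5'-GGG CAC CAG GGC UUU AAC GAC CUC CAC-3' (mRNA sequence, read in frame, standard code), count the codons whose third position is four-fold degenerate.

3

Codon 1 GGG (Gly): third position 4-fold.
Codon 2 CAC (His): third position 2-fold.
Codon 3 CAG (Gln): third position 2-fold.
Codon 4 GGC (Gly): third position 4-fold.
Codon 5 UUU (Phe): third position 2-fold.
Codon 6 AAC (Asn): third position 2-fold.
Codon 7 GAC (Asp): third position 2-fold.
Codon 8 CUC (Leu): third position 4-fold.
Codon 9 CAC (His): third position 2-fold.
Four-fold degenerate third positions: 3.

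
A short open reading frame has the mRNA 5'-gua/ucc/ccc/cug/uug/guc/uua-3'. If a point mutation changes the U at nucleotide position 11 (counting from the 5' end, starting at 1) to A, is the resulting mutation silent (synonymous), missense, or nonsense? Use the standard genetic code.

Position 11 falls in codon 4: CUG → Leu.
After the substitution the codon is CAG → Gln.
Leu ≠ Gln, so this is a missense mutation.

missense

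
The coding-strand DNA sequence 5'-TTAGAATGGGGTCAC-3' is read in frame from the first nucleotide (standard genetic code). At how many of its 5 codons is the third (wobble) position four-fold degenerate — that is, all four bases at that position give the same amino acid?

1

Codon 1 TTA (Leu): third position 2-fold.
Codon 2 GAA (Glu): third position 2-fold.
Codon 3 TGG (Trp): third position 1-fold.
Codon 4 GGT (Gly): third position 4-fold.
Codon 5 CAC (His): third position 2-fold.
Four-fold degenerate third positions: 1.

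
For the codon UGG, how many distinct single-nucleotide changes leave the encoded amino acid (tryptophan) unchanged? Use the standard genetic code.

Position 1: none → 0 synonymous.
Position 2: none → 0 synonymous.
Position 3: none → 0 synonymous.
Total: 0 + 0 + 0 = 0.

0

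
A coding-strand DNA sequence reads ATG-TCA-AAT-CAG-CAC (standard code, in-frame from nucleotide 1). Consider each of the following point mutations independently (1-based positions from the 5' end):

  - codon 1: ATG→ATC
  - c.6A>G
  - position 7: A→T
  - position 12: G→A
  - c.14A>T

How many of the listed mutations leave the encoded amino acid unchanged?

2

Codon 1: ATG (Met) → ATC (Ile) — missense.
Codon 2: TCA (Ser) → TCG (Ser) — synonymous.
Codon 3: AAT (Asn) → TAT (Tyr) — missense.
Codon 4: CAG (Gln) → CAA (Gln) — synonymous.
Codon 5: CAC (His) → CTC (Leu) — missense.
Synonymous: 2 of 5.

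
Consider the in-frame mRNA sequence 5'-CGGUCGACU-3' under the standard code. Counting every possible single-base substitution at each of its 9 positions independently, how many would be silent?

Codon 1 (CGG, Arg): 4 synonymous substitutions.
Codon 2 (UCG, Ser): 3 synonymous substitutions.
Codon 3 (ACU, Thr): 3 synonymous substitutions.
Total: 4 + 3 + 3 = 10.

10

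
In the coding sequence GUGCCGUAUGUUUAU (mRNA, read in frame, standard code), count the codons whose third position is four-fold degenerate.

Codon 1 GUG (Val): third position 4-fold.
Codon 2 CCG (Pro): third position 4-fold.
Codon 3 UAU (Tyr): third position 2-fold.
Codon 4 GUU (Val): third position 4-fold.
Codon 5 UAU (Tyr): third position 2-fold.
Four-fold degenerate third positions: 3.

3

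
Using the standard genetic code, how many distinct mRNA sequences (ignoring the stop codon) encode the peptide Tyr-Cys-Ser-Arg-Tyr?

Tyr: 2 codons.
Cys: 2 codons.
Ser: 6 codons.
Arg: 6 codons.
Tyr: 2 codons.
2 × 2 × 6 × 6 × 2 = 288.

288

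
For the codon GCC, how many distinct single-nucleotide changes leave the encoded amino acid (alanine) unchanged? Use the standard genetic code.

Position 1: none → 0 synonymous.
Position 2: none → 0 synonymous.
Position 3: GCU, GCA, GCG → 3 synonymous.
Total: 0 + 0 + 3 = 3.

3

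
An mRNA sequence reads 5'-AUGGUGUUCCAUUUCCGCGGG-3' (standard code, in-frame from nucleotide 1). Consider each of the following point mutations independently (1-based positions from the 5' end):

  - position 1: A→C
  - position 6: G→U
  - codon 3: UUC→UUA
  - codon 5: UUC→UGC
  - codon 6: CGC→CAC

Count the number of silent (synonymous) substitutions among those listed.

Codon 1: AUG (Met) → CUG (Leu) — missense.
Codon 2: GUG (Val) → GUU (Val) — synonymous.
Codon 3: UUC (Phe) → UUA (Leu) — missense.
Codon 5: UUC (Phe) → UGC (Cys) — missense.
Codon 6: CGC (Arg) → CAC (His) — missense.
Synonymous: 1 of 5.

1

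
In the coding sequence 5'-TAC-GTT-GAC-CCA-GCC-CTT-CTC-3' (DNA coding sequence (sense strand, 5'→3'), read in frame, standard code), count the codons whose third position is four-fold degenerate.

5

Codon 1 TAC (Tyr): third position 2-fold.
Codon 2 GTT (Val): third position 4-fold.
Codon 3 GAC (Asp): third position 2-fold.
Codon 4 CCA (Pro): third position 4-fold.
Codon 5 GCC (Ala): third position 4-fold.
Codon 6 CTT (Leu): third position 4-fold.
Codon 7 CTC (Leu): third position 4-fold.
Four-fold degenerate third positions: 5.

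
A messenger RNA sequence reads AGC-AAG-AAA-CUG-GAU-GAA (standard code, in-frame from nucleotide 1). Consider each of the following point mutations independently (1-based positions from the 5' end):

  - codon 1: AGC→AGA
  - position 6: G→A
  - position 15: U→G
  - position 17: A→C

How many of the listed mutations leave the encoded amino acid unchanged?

1

Codon 1: AGC (Ser) → AGA (Arg) — missense.
Codon 2: AAG (Lys) → AAA (Lys) — synonymous.
Codon 5: GAU (Asp) → GAG (Glu) — missense.
Codon 6: GAA (Glu) → GCA (Ala) — missense.
Synonymous: 1 of 4.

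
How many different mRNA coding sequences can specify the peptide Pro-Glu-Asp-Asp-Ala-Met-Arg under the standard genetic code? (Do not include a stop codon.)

Pro: 4 codons.
Glu: 2 codons.
Asp: 2 codons.
Asp: 2 codons.
Ala: 4 codons.
Met: 1 codon.
Arg: 6 codons.
4 × 2 × 2 × 2 × 4 × 1 × 6 = 768.

768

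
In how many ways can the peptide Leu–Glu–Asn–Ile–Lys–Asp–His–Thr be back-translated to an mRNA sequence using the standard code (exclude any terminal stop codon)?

Leu: 6 codons.
Glu: 2 codons.
Asn: 2 codons.
Ile: 3 codons.
Lys: 2 codons.
Asp: 2 codons.
His: 2 codons.
Thr: 4 codons.
6 × 2 × 2 × 3 × 2 × 2 × 2 × 4 = 2304.

2304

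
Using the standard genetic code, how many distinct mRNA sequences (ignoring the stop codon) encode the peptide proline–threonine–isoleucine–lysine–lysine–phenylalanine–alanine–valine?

6144

Pro: 4 codons.
Thr: 4 codons.
Ile: 3 codons.
Lys: 2 codons.
Lys: 2 codons.
Phe: 2 codons.
Ala: 4 codons.
Val: 4 codons.
4 × 4 × 3 × 2 × 2 × 2 × 4 × 4 = 6144.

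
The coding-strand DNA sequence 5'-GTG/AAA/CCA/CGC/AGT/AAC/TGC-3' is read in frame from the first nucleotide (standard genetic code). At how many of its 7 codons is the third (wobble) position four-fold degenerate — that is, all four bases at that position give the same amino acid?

Codon 1 GTG (Val): third position 4-fold.
Codon 2 AAA (Lys): third position 2-fold.
Codon 3 CCA (Pro): third position 4-fold.
Codon 4 CGC (Arg): third position 4-fold.
Codon 5 AGT (Ser): third position 2-fold.
Codon 6 AAC (Asn): third position 2-fold.
Codon 7 TGC (Cys): third position 2-fold.
Four-fold degenerate third positions: 3.

3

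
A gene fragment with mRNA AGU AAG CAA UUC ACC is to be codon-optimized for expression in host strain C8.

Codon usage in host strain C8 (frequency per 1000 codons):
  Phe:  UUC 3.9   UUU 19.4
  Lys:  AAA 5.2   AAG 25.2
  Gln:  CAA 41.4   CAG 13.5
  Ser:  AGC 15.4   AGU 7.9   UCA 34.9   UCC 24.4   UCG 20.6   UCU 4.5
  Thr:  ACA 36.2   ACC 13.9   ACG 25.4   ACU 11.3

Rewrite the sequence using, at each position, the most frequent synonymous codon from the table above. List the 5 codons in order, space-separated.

Codon 1 (Ser): best is UCA at 34.9.
Codon 2 (Lys): best is AAG at 25.2.
Codon 3 (Gln): best is CAA at 41.4.
Codon 4 (Phe): best is UUU at 19.4.
Codon 5 (Thr): best is ACA at 36.2.

UCA AAG CAA UUU ACA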